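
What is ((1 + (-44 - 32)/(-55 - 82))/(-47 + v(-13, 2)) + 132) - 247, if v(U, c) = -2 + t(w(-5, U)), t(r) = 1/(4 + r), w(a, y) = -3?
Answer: -252151/2192 ≈ -115.03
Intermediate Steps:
v(U, c) = -1 (v(U, c) = -2 + 1/(4 - 3) = -2 + 1/1 = -2 + 1 = -1)
((1 + (-44 - 32)/(-55 - 82))/(-47 + v(-13, 2)) + 132) - 247 = ((1 + (-44 - 32)/(-55 - 82))/(-47 - 1) + 132) - 247 = ((1 - 76/(-137))/(-48) + 132) - 247 = ((1 - 76*(-1/137))*(-1/48) + 132) - 247 = ((1 + 76/137)*(-1/48) + 132) - 247 = ((213/137)*(-1/48) + 132) - 247 = (-71/2192 + 132) - 247 = 289273/2192 - 247 = -252151/2192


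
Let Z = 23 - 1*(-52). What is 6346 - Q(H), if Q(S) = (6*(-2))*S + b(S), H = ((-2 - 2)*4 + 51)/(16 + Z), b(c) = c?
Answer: 82553/13 ≈ 6350.2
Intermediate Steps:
Z = 75 (Z = 23 + 52 = 75)
H = 5/13 (H = ((-2 - 2)*4 + 51)/(16 + 75) = (-4*4 + 51)/91 = (-16 + 51)*(1/91) = 35*(1/91) = 5/13 ≈ 0.38462)
Q(S) = -11*S (Q(S) = (6*(-2))*S + S = -12*S + S = -11*S)
6346 - Q(H) = 6346 - (-11)*5/13 = 6346 - 1*(-55/13) = 6346 + 55/13 = 82553/13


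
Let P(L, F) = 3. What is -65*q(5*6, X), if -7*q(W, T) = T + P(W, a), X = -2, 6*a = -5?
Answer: 65/7 ≈ 9.2857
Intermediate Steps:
a = -5/6 (a = (1/6)*(-5) = -5/6 ≈ -0.83333)
q(W, T) = -3/7 - T/7 (q(W, T) = -(T + 3)/7 = -(3 + T)/7 = -3/7 - T/7)
-65*q(5*6, X) = -65*(-3/7 - 1/7*(-2)) = -65*(-3/7 + 2/7) = -65*(-1/7) = 65/7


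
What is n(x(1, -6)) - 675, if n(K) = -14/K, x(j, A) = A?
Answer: -2018/3 ≈ -672.67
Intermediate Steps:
n(x(1, -6)) - 675 = -14/(-6) - 675 = -14*(-1/6) - 675 = 7/3 - 675 = -2018/3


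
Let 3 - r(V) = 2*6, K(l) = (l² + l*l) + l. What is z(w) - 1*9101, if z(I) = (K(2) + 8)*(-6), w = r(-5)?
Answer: -9209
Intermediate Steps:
K(l) = l + 2*l² (K(l) = (l² + l²) + l = 2*l² + l = l + 2*l²)
r(V) = -9 (r(V) = 3 - 2*6 = 3 - 1*12 = 3 - 12 = -9)
w = -9
z(I) = -108 (z(I) = (2*(1 + 2*2) + 8)*(-6) = (2*(1 + 4) + 8)*(-6) = (2*5 + 8)*(-6) = (10 + 8)*(-6) = 18*(-6) = -108)
z(w) - 1*9101 = -108 - 1*9101 = -108 - 9101 = -9209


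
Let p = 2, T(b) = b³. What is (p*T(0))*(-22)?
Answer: 0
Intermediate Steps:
(p*T(0))*(-22) = (2*0³)*(-22) = (2*0)*(-22) = 0*(-22) = 0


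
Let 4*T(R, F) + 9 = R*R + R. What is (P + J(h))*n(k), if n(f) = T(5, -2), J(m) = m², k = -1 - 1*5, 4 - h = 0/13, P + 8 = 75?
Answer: 1743/4 ≈ 435.75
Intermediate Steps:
P = 67 (P = -8 + 75 = 67)
h = 4 (h = 4 - 0/13 = 4 - 1*0 = 4 + 0 = 4)
k = -6 (k = -1 - 5 = -6)
T(R, F) = -9/4 + R/4 + R²/4 (T(R, F) = -9/4 + (R*R + R)/4 = -9/4 + (R² + R)/4 = -9/4 + (R + R²)/4 = -9/4 + (R/4 + R²/4) = -9/4 + R/4 + R²/4)
n(f) = 21/4 (n(f) = -9/4 + (¼)*5 + (¼)*5² = -9/4 + 5/4 + (¼)*25 = -9/4 + 5/4 + 25/4 = 21/4)
(P + J(h))*n(k) = (67 + 4²)*(21/4) = (67 + 16)*(21/4) = 83*(21/4) = 1743/4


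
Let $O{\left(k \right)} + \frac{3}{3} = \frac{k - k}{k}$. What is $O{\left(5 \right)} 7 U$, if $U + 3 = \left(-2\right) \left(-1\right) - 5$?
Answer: $42$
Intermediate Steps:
$O{\left(k \right)} = -1$ ($O{\left(k \right)} = -1 + \frac{k - k}{k} = -1 + \frac{0}{k} = -1 + 0 = -1$)
$U = -6$ ($U = -3 - 3 = -6$)
$O{\left(5 \right)} 7 U = \left(-1\right) 7 \left(-6\right) = \left(-7\right) \left(-6\right) = 42$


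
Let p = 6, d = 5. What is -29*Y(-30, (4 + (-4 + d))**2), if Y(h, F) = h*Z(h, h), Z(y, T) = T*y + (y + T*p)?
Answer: 600300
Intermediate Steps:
Z(y, T) = y + 6*T + T*y (Z(y, T) = T*y + (y + T*6) = T*y + (y + 6*T) = y + 6*T + T*y)
Y(h, F) = h*(h**2 + 7*h) (Y(h, F) = h*(h + 6*h + h*h) = h*(h + 6*h + h**2) = h*(h**2 + 7*h))
-29*Y(-30, (4 + (-4 + d))**2) = -29*(-30)**2*(7 - 30) = -26100*(-23) = -29*(-20700) = 600300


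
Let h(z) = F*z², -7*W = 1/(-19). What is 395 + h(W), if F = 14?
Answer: 998167/2527 ≈ 395.00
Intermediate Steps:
W = 1/133 (W = -⅐/(-19) = -⅐*(-1/19) = 1/133 ≈ 0.0075188)
h(z) = 14*z²
395 + h(W) = 395 + 14*(1/133)² = 395 + 14*(1/17689) = 395 + 2/2527 = 998167/2527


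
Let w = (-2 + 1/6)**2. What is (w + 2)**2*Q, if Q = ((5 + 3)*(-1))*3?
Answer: -37249/54 ≈ -689.80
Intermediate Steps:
w = 121/36 (w = (-2 + 1/6)**2 = (-11/6)**2 = 121/36 ≈ 3.3611)
Q = -24 (Q = (8*(-1))*3 = -8*3 = -24)
(w + 2)**2*Q = (121/36 + 2)**2*(-24) = (193/36)**2*(-24) = (37249/1296)*(-24) = -37249/54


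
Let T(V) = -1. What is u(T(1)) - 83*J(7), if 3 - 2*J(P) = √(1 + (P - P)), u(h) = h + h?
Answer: -85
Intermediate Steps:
u(h) = 2*h
J(P) = 1 (J(P) = 3/2 - √(1 + (P - P))/2 = 3/2 - √(1 + 0)/2 = 3/2 - √1/2 = 3/2 - ½*1 = 3/2 - ½ = 1)
u(T(1)) - 83*J(7) = 2*(-1) - 83*1 = -2 - 83 = -85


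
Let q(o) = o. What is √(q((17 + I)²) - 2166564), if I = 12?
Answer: I*√2165723 ≈ 1471.6*I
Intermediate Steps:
√(q((17 + I)²) - 2166564) = √((17 + 12)² - 2166564) = √(29² - 2166564) = √(841 - 2166564) = √(-2165723) = I*√2165723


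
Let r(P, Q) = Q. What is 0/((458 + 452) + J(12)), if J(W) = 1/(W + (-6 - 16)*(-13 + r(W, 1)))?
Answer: 0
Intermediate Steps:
J(W) = 1/(264 + W) (J(W) = 1/(W + (-6 - 16)*(-13 + 1)) = 1/(W - 22*(-12)) = 1/(W + 264) = 1/(264 + W))
0/((458 + 452) + J(12)) = 0/((458 + 452) + 1/(264 + 12)) = 0/(910 + 1/276) = 0/(251161/276) = (276/251161)*0 = 0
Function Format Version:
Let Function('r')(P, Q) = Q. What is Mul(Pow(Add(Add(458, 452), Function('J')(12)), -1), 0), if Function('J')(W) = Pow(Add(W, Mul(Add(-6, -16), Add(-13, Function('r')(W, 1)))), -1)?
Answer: 0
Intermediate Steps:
Function('J')(W) = Pow(Add(264, W), -1) (Function('J')(W) = Pow(Add(W, Mul(Add(-6, -16), Add(-13, 1))), -1) = Pow(Add(W, Mul(-22, -12)), -1) = Pow(Add(W, 264), -1) = Pow(Add(264, W), -1))
Mul(Pow(Add(Add(458, 452), Function('J')(12)), -1), 0) = Mul(Pow(Add(Add(458, 452), Pow(Add(264, 12), -1)), -1), 0) = Mul(Pow(Add(910, Pow(276, -1)), -1), 0) = Mul(Pow(Add(910, Rational(1, 276)), -1), 0) = Mul(Pow(Rational(251161, 276), -1), 0) = Mul(Rational(276, 251161), 0) = 0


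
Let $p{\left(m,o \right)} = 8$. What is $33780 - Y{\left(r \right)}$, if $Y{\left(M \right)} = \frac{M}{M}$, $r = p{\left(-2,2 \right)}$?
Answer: $33779$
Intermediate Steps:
$r = 8$
$Y{\left(M \right)} = 1$
$33780 - Y{\left(r \right)} = 33780 - 1 = 33779$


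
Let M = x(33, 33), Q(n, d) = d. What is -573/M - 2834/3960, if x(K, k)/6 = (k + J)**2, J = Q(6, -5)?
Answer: -650009/776160 ≈ -0.83747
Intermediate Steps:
J = -5
x(K, k) = 6*(-5 + k)**2 (x(K, k) = 6*(k - 5)**2 = 6*(-5 + k)**2)
M = 4704 (M = 6*(-5 + 33)**2 = 6*28**2 = 6*784 = 4704)
-573/M - 2834/3960 = -573/4704 - 2834/3960 = -573*1/4704 - 2834*1/3960 = -191/1568 - 1417/1980 = -650009/776160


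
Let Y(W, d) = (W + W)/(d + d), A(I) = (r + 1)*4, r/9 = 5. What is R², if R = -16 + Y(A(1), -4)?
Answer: 3844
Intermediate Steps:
r = 45 (r = 9*5 = 45)
A(I) = 184 (A(I) = (45 + 1)*4 = 46*4 = 184)
Y(W, d) = W/d (Y(W, d) = (2*W)/((2*d)) = (2*W)*(1/(2*d)) = W/d)
R = -62 (R = -16 + 184/(-4) = -16 + 184*(-¼) = -16 - 46 = -62)
R² = (-62)² = 3844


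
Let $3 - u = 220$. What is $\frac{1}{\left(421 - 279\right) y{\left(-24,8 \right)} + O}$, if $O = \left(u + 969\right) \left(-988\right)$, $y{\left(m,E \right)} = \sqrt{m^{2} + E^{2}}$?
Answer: $- \frac{11609}{8625006744} - \frac{71 \sqrt{10}}{34500026976} \approx -1.3525 \cdot 10^{-6}$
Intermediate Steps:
$u = -217$ ($u = 3 - 220 = -217$)
$y{\left(m,E \right)} = \sqrt{E^{2} + m^{2}}$
$O = -742976$ ($O = \left(-217 + 969\right) \left(-988\right) = 752 \left(-988\right) = -742976$)
$\frac{1}{\left(421 - 279\right) y{\left(-24,8 \right)} + O} = \frac{1}{\left(421 - 279\right) \sqrt{8^{2} + \left(-24\right)^{2}} - 742976} = \frac{1}{142 \sqrt{64 + 576} - 742976} = \frac{1}{142 \sqrt{640} - 742976} = \frac{1}{142 \cdot 8 \sqrt{10} - 742976} = \frac{1}{1136 \sqrt{10} - 742976} = \frac{1}{-742976 + 1136 \sqrt{10}}$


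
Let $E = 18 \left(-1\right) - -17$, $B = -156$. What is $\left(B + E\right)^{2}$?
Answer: $24649$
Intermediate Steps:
$E = -1$ ($E = -18 + 17 = -1$)
$\left(B + E\right)^{2} = \left(-156 - 1\right)^{2} = \left(-157\right)^{2} = 24649$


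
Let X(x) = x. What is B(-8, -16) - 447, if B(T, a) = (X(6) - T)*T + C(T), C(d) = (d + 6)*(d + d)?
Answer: -527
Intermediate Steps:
C(d) = 2*d*(6 + d) (C(d) = (6 + d)*(2*d) = 2*d*(6 + d))
B(T, a) = T*(6 - T) + 2*T*(6 + T) (B(T, a) = (6 - T)*T + 2*T*(6 + T) = T*(6 - T) + 2*T*(6 + T))
B(-8, -16) - 447 = -8*(18 - 8) - 447 = -8*10 - 447 = -80 - 447 = -527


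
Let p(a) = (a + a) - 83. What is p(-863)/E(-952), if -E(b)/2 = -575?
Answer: -1809/1150 ≈ -1.5730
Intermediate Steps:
p(a) = -83 + 2*a (p(a) = 2*a - 83 = -83 + 2*a)
E(b) = 1150 (E(b) = -2*(-575) = 1150)
p(-863)/E(-952) = (-83 + 2*(-863))/1150 = (-83 - 1726)*(1/1150) = -1809*1/1150 = -1809/1150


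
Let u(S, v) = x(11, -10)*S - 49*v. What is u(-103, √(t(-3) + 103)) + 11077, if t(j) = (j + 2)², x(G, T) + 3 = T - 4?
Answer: 12828 - 98*√26 ≈ 12328.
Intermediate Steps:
x(G, T) = -7 + T (x(G, T) = -3 + (T - 4) = -3 + (-4 + T) = -7 + T)
t(j) = (2 + j)²
u(S, v) = -49*v - 17*S (u(S, v) = (-7 - 10)*S - 49*v = -17*S - 49*v = -49*v - 17*S)
u(-103, √(t(-3) + 103)) + 11077 = (-49*√((2 - 3)² + 103) - 17*(-103)) + 11077 = (-49*√((-1)² + 103) + 1751) + 11077 = (-49*√(1 + 103) + 1751) + 11077 = (-98*√26 + 1751) + 11077 = (1751 - 98*√26) + 11077 = 12828 - 98*√26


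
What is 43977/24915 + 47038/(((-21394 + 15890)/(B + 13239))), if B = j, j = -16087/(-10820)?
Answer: -5596453800663801/49458999040 ≈ -1.1315e+5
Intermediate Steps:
j = 16087/10820 (j = -16087*(-1/10820) = 16087/10820 ≈ 1.4868)
B = 16087/10820 ≈ 1.4868
43977/24915 + 47038/(((-21394 + 15890)/(B + 13239))) = 43977/24915 + 47038/(((-21394 + 15890)/(16087/10820 + 13239))) = 43977*(1/24915) + 47038/((-5504/143262067/10820)) = 14659/8305 + 47038/((-5504*10820/143262067)) = 14659/8305 + 47038/(-59553280/143262067) = 14659/8305 + 47038*(-143262067/59553280) = 14659/8305 - 3369380553773/29776640 = -5596453800663801/49458999040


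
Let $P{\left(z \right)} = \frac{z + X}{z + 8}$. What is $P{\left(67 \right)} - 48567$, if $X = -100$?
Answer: $- \frac{1214186}{25} \approx -48567.0$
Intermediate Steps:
$P{\left(z \right)} = \frac{-100 + z}{8 + z}$ ($P{\left(z \right)} = \frac{z - 100}{z + 8} = \frac{-100 + z}{8 + z}$)
$P{\left(67 \right)} - 48567 = \frac{-100 + 67}{8 + 67} - 48567 = \frac{1}{75} \left(-33\right) - 48567 = - \frac{11}{25} - 48567 = - \frac{1214186}{25}$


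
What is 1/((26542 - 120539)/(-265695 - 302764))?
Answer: 568459/93997 ≈ 6.0476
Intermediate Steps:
1/((26542 - 120539)/(-265695 - 302764)) = 1/(-93997/(-568459)) = 1/(-93997*(-1/568459)) = 1/(93997/568459) = 568459/93997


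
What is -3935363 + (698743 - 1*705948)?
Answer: -3942568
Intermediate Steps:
-3935363 + (698743 - 1*705948) = -3935363 + (698743 - 705948) = -3935363 - 7205 = -3942568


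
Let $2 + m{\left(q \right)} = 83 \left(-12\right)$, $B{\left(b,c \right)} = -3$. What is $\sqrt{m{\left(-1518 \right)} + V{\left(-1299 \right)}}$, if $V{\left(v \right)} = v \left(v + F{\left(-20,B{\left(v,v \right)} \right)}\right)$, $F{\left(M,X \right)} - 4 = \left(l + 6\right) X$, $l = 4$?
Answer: $\sqrt{1720177} \approx 1311.6$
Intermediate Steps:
$F{\left(M,X \right)} = 4 + 10 X$ ($F{\left(M,X \right)} = 4 + \left(4 + 6\right) X = 4 + 10 X$)
$m{\left(q \right)} = -998$ ($m{\left(q \right)} = -2 + 83 \left(-12\right) = -2 - 996 = -998$)
$V{\left(v \right)} = v \left(-26 + v\right)$ ($V{\left(v \right)} = v \left(v + \left(4 + 10 \left(-3\right)\right)\right) = v \left(v + \left(4 - 30\right)\right) = v \left(v - 26\right) = v \left(-26 + v\right)$)
$\sqrt{m{\left(-1518 \right)} + V{\left(-1299 \right)}} = \sqrt{-998 - 1299 \left(-26 - 1299\right)} = \sqrt{-998 - -1721175} = \sqrt{-998 + 1721175} = \sqrt{1720177}$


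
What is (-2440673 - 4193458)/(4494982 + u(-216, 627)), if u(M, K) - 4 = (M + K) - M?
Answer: -6634131/4495613 ≈ -1.4757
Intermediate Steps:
u(M, K) = 4 + K (u(M, K) = 4 + ((M + K) - M) = 4 + ((K + M) - M) = 4 + K)
(-2440673 - 4193458)/(4494982 + u(-216, 627)) = (-2440673 - 4193458)/(4494982 + (4 + 627)) = -6634131/(4494982 + 631) = -6634131/4495613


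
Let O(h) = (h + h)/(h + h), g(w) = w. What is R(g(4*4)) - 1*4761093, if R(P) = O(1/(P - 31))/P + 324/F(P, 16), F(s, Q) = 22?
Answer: -837949765/176 ≈ -4.7611e+6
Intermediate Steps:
O(h) = 1 (O(h) = (2*h)/((2*h)) = (2*h)*(1/(2*h)) = 1)
R(P) = 162/11 + 1/P (R(P) = 1/P + 324/22 = 1/P + 324*(1/22) = 1/P + 162/11 = 162/11 + 1/P)
R(g(4*4)) - 1*4761093 = (162/11 + 1/(4*4)) - 1*4761093 = (162/11 + 1/16) - 4761093 = 2603/176 - 4761093 = -837949765/176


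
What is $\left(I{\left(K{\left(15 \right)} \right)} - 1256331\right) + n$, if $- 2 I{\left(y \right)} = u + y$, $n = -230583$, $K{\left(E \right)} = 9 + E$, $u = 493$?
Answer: $- \frac{2974345}{2} \approx -1.4872 \cdot 10^{6}$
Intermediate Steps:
$I{\left(y \right)} = - \frac{493}{2} - \frac{y}{2}$ ($I{\left(y \right)} = - \frac{493 + y}{2} = - \frac{493}{2} - \frac{y}{2}$)
$\left(I{\left(K{\left(15 \right)} \right)} - 1256331\right) + n = \left(\left(- \frac{493}{2} - \frac{9 + 15}{2}\right) - 1256331\right) - 230583 = \left(\left(- \frac{493}{2} - 12\right) - 1256331\right) - 230583 = \left(- \frac{517}{2} - 1256331\right) - 230583 = - \frac{2513179}{2} - 230583 = - \frac{2974345}{2}$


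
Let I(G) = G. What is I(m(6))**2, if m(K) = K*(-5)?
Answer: 900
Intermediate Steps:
m(K) = -5*K
I(m(6))**2 = (-5*6)**2 = (-30)**2 = 900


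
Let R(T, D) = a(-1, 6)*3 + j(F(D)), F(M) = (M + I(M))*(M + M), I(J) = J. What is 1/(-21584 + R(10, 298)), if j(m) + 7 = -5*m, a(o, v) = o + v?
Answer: -1/1797656 ≈ -5.5628e-7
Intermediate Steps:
F(M) = 4*M² (F(M) = (M + M)*(M + M) = (2*M)*(2*M) = 4*M²)
j(m) = -7 - 5*m
R(T, D) = 8 - 20*D² (R(T, D) = (-1 + 6)*3 + (-7 - 20*D²) = 5*3 + (-7 - 20*D²) = 15 + (-7 - 20*D²) = 8 - 20*D²)
1/(-21584 + R(10, 298)) = 1/(-21584 + (8 - 20*298²)) = 1/(-21584 + (8 - 20*88804)) = 1/(-21584 + (8 - 1776080)) = 1/(-21584 - 1776072) = 1/(-1797656) = -1/1797656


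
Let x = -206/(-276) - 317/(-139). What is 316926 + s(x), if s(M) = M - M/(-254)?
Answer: 514716845731/1624076 ≈ 3.1693e+5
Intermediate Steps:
x = 58063/19182 (x = -206*(-1/276) - 317*(-1/139) = 103/138 + 317/139 = 58063/19182 ≈ 3.0270)
s(M) = 255*M/254 (s(M) = M - M*(-1)/254 = M - (-1)*M/254 = M + M/254 = 255*M/254)
316926 + s(x) = 316926 + (255/254)*(58063/19182) = 316926 + 4935355/1624076 = 514716845731/1624076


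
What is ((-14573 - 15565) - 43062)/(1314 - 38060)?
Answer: 36600/18373 ≈ 1.9921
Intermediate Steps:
((-14573 - 15565) - 43062)/(1314 - 38060) = (-30138 - 43062)/(-36746) = -73200*(-1/36746) = 36600/18373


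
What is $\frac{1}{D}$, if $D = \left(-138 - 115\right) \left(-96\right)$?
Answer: $\frac{1}{24288} \approx 4.1173 \cdot 10^{-5}$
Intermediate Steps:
$D = 24288$ ($D = \left(-253\right) \left(-96\right) = 24288$)
$\frac{1}{D} = \frac{1}{24288}$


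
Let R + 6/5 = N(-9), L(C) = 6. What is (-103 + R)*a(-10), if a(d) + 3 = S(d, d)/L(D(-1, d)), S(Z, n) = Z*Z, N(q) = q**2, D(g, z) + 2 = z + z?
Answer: -4756/15 ≈ -317.07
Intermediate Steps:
D(g, z) = -2 + 2*z (D(g, z) = -2 + (z + z) = -2 + 2*z)
S(Z, n) = Z**2
R = 399/5 (R = -6/5 + (-9)**2 = -6/5 + 81 = 399/5 ≈ 79.800)
a(d) = -3 + d**2/6
(-103 + R)*a(-10) = (-103 + 399/5)*(-3 + (1/6)*(-10)**2) = -116*(-3 + (1/6)*100)/5 = -116*(-3 + 50/3)/5 = -116/5*41/3 = -4756/15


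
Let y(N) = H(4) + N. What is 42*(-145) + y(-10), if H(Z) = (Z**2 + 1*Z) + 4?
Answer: -6076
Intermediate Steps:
H(Z) = 4 + Z + Z**2 (H(Z) = (Z**2 + Z) + 4 = (Z + Z**2) + 4 = 4 + Z + Z**2)
y(N) = 24 + N (y(N) = (4 + 4 + 4**2) + N = (4 + 4 + 16) + N = 24 + N)
42*(-145) + y(-10) = 42*(-145) + (24 - 10) = -6090 + 14 = -6076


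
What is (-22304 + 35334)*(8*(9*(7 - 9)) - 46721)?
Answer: -610650950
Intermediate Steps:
(-22304 + 35334)*(8*(9*(7 - 9)) - 46721) = 13030*(8*(9*(-2)) - 46721) = 13030*(8*(-18) - 46721) = 13030*(-144 - 46721) = 13030*(-46865) = -610650950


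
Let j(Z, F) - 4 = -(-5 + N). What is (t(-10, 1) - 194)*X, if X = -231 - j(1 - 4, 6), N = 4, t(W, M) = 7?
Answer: 44132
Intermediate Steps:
j(Z, F) = 5 (j(Z, F) = 4 - (-5 + 4) = 4 - 1*(-1) = 4 + 1 = 5)
X = -236 (X = -231 - 1*5 = -231 - 5 = -236)
(t(-10, 1) - 194)*X = (7 - 194)*(-236) = -187*(-236) = 44132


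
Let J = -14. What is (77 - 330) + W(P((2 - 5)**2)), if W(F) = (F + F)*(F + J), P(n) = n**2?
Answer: 10601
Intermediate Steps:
W(F) = 2*F*(-14 + F) (W(F) = (F + F)*(F - 14) = (2*F)*(-14 + F) = 2*F*(-14 + F))
(77 - 330) + W(P((2 - 5)**2)) = (77 - 330) + 2*((2 - 5)**2)**2*(-14 + ((2 - 5)**2)**2) = -253 + 2*((-3)**2)**2*(-14 + ((-3)**2)**2) = -253 + 2*9**2*(-14 + 9**2) = -253 + 2*81*(-14 + 81) = -253 + 2*81*67 = -253 + 10854 = 10601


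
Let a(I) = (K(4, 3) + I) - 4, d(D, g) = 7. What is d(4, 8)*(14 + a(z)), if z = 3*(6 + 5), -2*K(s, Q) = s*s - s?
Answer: 259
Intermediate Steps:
K(s, Q) = s/2 - s²/2 (K(s, Q) = -(s*s - s)/2 = -(s² - s)/2 = s/2 - s²/2)
z = 33 (z = 3*11 = 33)
a(I) = -10 + I (a(I) = ((½)*4*(1 - 1*4) + I) - 4 = ((½)*4*(1 - 4) + I) - 4 = ((½)*4*(-3) + I) - 4 = (-6 + I) - 4 = -10 + I)
d(4, 8)*(14 + a(z)) = 7*(14 + (-10 + 33)) = 7*(14 + 23) = 7*37 = 259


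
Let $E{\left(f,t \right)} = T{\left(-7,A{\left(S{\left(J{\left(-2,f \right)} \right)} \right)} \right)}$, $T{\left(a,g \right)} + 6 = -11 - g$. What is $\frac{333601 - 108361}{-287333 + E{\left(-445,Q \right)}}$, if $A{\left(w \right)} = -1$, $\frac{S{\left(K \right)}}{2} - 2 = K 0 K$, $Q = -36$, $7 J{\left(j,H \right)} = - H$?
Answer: $- \frac{75080}{95783} \approx -0.78386$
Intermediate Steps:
$J{\left(j,H \right)} = - \frac{H}{7}$ ($J{\left(j,H \right)} = \frac{\left(-1\right) H}{7} = - \frac{H}{7}$)
$S{\left(K \right)} = 4$ ($S{\left(K \right)} = 4 + 2 K 0 K = 4 + 2 \cdot 0 K = 4 + 2 \cdot 0 = 4 + 0 = 4$)
$T{\left(a,g \right)} = -17 - g$ ($T{\left(a,g \right)} = -6 - \left(11 + g\right) = -17 - g$)
$E{\left(f,t \right)} = -16$ ($E{\left(f,t \right)} = -17 - -1 = -17 + 1 = -16$)
$\frac{333601 - 108361}{-287333 + E{\left(-445,Q \right)}} = \frac{333601 - 108361}{-287333 - 16} = \frac{225240}{-287349} = 225240 \left(- \frac{1}{287349}\right) = - \frac{75080}{95783}$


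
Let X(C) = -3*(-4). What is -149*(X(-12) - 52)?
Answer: 5960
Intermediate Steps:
X(C) = 12
-149*(X(-12) - 52) = -149*(12 - 52) = -149*(-40) = 5960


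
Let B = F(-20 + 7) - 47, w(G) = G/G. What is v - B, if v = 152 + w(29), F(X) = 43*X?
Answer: 759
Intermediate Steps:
w(G) = 1
B = -606 (B = 43*(-20 + 7) - 47 = 43*(-13) - 47 = -559 - 47 = -606)
v = 153 (v = 152 + 1 = 153)
v - B = 153 - 1*(-606) = 153 + 606 = 759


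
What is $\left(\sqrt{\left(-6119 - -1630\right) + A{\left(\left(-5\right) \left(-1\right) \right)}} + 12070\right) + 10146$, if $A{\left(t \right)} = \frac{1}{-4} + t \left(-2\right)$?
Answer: $22216 + \frac{i \sqrt{17997}}{2} \approx 22216.0 + 67.076 i$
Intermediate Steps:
$A{\left(t \right)} = - \frac{1}{4} - 2 t$
$\left(\sqrt{\left(-6119 - -1630\right) + A{\left(\left(-5\right) \left(-1\right) \right)}} + 12070\right) + 10146 = \left(\sqrt{\left(-6119 - -1630\right) - \left(\frac{1}{4} + 2 \left(\left(-5\right) \left(-1\right)\right)\right)} + 12070\right) + 10146 = \left(\sqrt{\left(-6119 + 1630\right) - \frac{41}{4}} + 12070\right) + 10146 = \left(\sqrt{-4489 - \frac{41}{4}} + 12070\right) + 10146 = \left(\sqrt{- \frac{17997}{4}} + 12070\right) + 10146 = \left(\frac{i \sqrt{17997}}{2} + 12070\right) + 10146 = \left(12070 + \frac{i \sqrt{17997}}{2}\right) + 10146 = 22216 + \frac{i \sqrt{17997}}{2}$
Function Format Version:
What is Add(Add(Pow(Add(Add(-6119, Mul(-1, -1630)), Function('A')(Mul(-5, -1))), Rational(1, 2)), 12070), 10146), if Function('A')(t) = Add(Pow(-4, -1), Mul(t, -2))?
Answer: Add(22216, Mul(Rational(1, 2), I, Pow(17997, Rational(1, 2)))) ≈ Add(22216., Mul(67.076, I))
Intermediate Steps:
Function('A')(t) = Add(Rational(-1, 4), Mul(-2, t))
Add(Add(Pow(Add(Add(-6119, Mul(-1, -1630)), Function('A')(Mul(-5, -1))), Rational(1, 2)), 12070), 10146) = Add(Add(Pow(Add(Add(-6119, Mul(-1, -1630)), Add(Rational(-1, 4), Mul(-2, Mul(-5, -1)))), Rational(1, 2)), 12070), 10146) = Add(Add(Pow(Add(Add(-6119, 1630), Add(Rational(-1, 4), Mul(-2, 5))), Rational(1, 2)), 12070), 10146) = Add(Add(Pow(Add(-4489, Add(Rational(-1, 4), -10)), Rational(1, 2)), 12070), 10146) = Add(Add(Pow(Add(-4489, Rational(-41, 4)), Rational(1, 2)), 12070), 10146) = Add(Add(Pow(Rational(-17997, 4), Rational(1, 2)), 12070), 10146) = Add(Add(Mul(Rational(1, 2), I, Pow(17997, Rational(1, 2))), 12070), 10146) = Add(Add(12070, Mul(Rational(1, 2), I, Pow(17997, Rational(1, 2)))), 10146) = Add(22216, Mul(Rational(1, 2), I, Pow(17997, Rational(1, 2))))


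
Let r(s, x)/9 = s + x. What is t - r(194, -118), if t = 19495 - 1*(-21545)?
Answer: 40356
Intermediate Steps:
t = 41040 (t = 19495 + 21545 = 41040)
r(s, x) = 9*s + 9*x (r(s, x) = 9*(s + x) = 9*s + 9*x)
t - r(194, -118) = 41040 - (9*194 + 9*(-118)) = 41040 - (1746 - 1062) = 41040 - 1*684 = 41040 - 684 = 40356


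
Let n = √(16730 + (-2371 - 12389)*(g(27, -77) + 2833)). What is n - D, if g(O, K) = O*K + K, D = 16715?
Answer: -16715 + I*√9975790 ≈ -16715.0 + 3158.4*I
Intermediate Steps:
g(O, K) = K + K*O (g(O, K) = K*O + K = K + K*O)
n = I*√9975790 (n = √(16730 + (-2371 - 12389)*(-77*(1 + 27) + 2833)) = √(16730 - 14760*(-77*28 + 2833)) = √(16730 - 14760*(-2156 + 2833)) = √(16730 - 14760*677) = √(16730 - 9992520) = √(-9975790) = I*√9975790 ≈ 3158.4*I)
n - D = I*√9975790 - 1*16715 = I*√9975790 - 16715 = -16715 + I*√9975790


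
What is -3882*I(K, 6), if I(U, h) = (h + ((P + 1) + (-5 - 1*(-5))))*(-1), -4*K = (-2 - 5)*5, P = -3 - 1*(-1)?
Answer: 19410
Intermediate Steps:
P = -2 (P = -3 + 1 = -2)
K = 35/4 (K = -(-2 - 5)*5/4 = -(-7)*5/4 = -1/4*(-35) = 35/4 ≈ 8.7500)
I(U, h) = 1 - h (I(U, h) = (h + ((-2 + 1) + (-5 - 1*(-5))))*(-1) = (h + (-1 + (-5 + 5)))*(-1) = (h + (-1 + 0))*(-1) = (h - 1)*(-1) = (-1 + h)*(-1) = 1 - h)
-3882*I(K, 6) = -3882*(1 - 1*6) = -3882*(1 - 6) = -3882*(-5) = 19410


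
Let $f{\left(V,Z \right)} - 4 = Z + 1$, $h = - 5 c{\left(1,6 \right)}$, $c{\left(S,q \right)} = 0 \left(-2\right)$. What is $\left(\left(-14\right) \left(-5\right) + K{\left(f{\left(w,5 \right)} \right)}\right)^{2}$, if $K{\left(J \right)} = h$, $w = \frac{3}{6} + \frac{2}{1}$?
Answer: $4900$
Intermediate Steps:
$c{\left(S,q \right)} = 0$
$h = 0$ ($h = \left(-5\right) 0 = 0$)
$w = \frac{5}{2}$ ($w = 3 \cdot \frac{1}{6} + 2 \cdot 1 = \frac{1}{2} + 2 = \frac{5}{2} \approx 2.5$)
$f{\left(V,Z \right)} = 5 + Z$ ($f{\left(V,Z \right)} = 4 + \left(Z + 1\right) = 4 + \left(1 + Z\right) = 5 + Z$)
$K{\left(J \right)} = 0$
$\left(\left(-14\right) \left(-5\right) + K{\left(f{\left(w,5 \right)} \right)}\right)^{2} = \left(\left(-14\right) \left(-5\right) + 0\right)^{2} = \left(70 + 0\right)^{2} = 70^{2} = 4900$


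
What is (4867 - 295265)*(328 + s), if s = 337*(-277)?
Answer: 27013112358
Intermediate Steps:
s = -93349
(4867 - 295265)*(328 + s) = (4867 - 295265)*(328 - 93349) = -290398*(-93021) = 27013112358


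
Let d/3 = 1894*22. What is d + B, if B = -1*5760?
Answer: 119244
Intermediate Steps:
B = -5760
d = 125004 (d = 3*(1894*22) = 3*41668 = 125004)
d + B = 125004 - 5760 = 119244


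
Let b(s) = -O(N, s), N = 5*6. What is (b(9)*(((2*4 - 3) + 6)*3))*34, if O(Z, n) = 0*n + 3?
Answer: -3366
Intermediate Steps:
N = 30
O(Z, n) = 3 (O(Z, n) = 0 + 3 = 3)
b(s) = -3 (b(s) = -1*3 = -3)
(b(9)*(((2*4 - 3) + 6)*3))*34 = -3*((2*4 - 3) + 6)*3*34 = -3*((8 - 3) + 6)*3*34 = -3*(5 + 6)*3*34 = -33*3*34 = -3*33*34 = -99*34 = -3366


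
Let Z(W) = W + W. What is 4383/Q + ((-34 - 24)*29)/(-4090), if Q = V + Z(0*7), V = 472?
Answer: 9360187/965240 ≈ 9.6973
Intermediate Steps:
Z(W) = 2*W
Q = 472 (Q = 472 + 2*(0*7) = 472 + 2*0 = 472 + 0 = 472)
4383/Q + ((-34 - 24)*29)/(-4090) = 4383/472 + ((-34 - 24)*29)/(-4090) = 4383*(1/472) - 58*29*(-1/4090) = 4383/472 - 1682*(-1/4090) = 4383/472 + 841/2045 = 9360187/965240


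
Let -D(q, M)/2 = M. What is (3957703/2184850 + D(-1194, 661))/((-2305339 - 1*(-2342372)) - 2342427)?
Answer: 2884413997/5036940080900 ≈ 0.00057265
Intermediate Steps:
D(q, M) = -2*M
(3957703/2184850 + D(-1194, 661))/((-2305339 - 1*(-2342372)) - 2342427) = (3957703/2184850 - 2*661)/((-2305339 - 1*(-2342372)) - 2342427) = (3957703*(1/2184850) - 1322)/((-2305339 + 2342372) - 2342427) = (3957703/2184850 - 1322)/(37033 - 2342427) = -2884413997/2184850/(-2305394) = -2884413997/2184850*(-1/2305394) = 2884413997/5036940080900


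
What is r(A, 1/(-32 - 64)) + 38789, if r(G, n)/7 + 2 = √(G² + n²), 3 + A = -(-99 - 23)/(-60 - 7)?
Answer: 38775 + 7*√961500553/6432 ≈ 38809.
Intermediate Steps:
A = -323/67 (A = -3 - (-99 - 23)/(-60 - 7) = -3 - (-122)/(-67) = -3 - (-122)*(-1)/67 = -3 - 1*122/67 = -3 - 122/67 = -323/67 ≈ -4.8209)
r(G, n) = -14 + 7*√(G² + n²)
r(A, 1/(-32 - 64)) + 38789 = (-14 + 7*√((-323/67)² + (1/(-32 - 64))²)) + 38789 = (-14 + 7*√(104329/4489 + (1/(-96))²)) + 38789 = (-14 + 7*√(104329/4489 + (-1/96)²)) + 38789 = (-14 + 7*√(104329/4489 + 1/9216)) + 38789 = (-14 + 7*√(961500553/41370624)) + 38789 = (-14 + 7*(√961500553/6432)) + 38789 = (-14 + 7*√961500553/6432) + 38789 = 38775 + 7*√961500553/6432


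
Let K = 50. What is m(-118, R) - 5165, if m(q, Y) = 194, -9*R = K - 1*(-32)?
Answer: -4971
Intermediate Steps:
R = -82/9 (R = -(50 - 1*(-32))/9 = -(50 + 32)/9 = -⅑*82 = -82/9 ≈ -9.1111)
m(-118, R) - 5165 = 194 - 5165 = -4971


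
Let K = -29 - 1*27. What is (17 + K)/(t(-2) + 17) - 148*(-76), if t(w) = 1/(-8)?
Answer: 506056/45 ≈ 11246.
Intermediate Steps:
t(w) = -1/8
K = -56 (K = -29 - 27 = -56)
(17 + K)/(t(-2) + 17) - 148*(-76) = (17 - 56)/(-1/8 + 17) - 148*(-76) = -39/135/8 + 11248 = -39*8/135 + 11248 = -104/45 + 11248 = 506056/45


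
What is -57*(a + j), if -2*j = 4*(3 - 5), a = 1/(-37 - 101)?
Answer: -10469/46 ≈ -227.59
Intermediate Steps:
a = -1/138 (a = 1/(-138) = -1/138 ≈ -0.0072464)
j = 4 (j = -2*(3 - 5) = -2*(-2) = -1/2*(-8) = 4)
-57*(a + j) = -57*(-1/138 + 4) = -57*551/138 = -10469/46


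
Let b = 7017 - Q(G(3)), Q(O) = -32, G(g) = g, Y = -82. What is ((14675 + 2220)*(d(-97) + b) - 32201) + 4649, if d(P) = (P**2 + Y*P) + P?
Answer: 410774373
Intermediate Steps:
b = 7049 (b = 7017 - 1*(-32) = 7017 + 32 = 7049)
d(P) = P**2 - 81*P (d(P) = (P**2 - 82*P) + P = P**2 - 81*P)
((14675 + 2220)*(d(-97) + b) - 32201) + 4649 = ((14675 + 2220)*(-97*(-81 - 97) + 7049) - 32201) + 4649 = (16895*(-97*(-178) + 7049) - 32201) + 4649 = (16895*(17266 + 7049) - 32201) + 4649 = (16895*24315 - 32201) + 4649 = (410801925 - 32201) + 4649 = 410769724 + 4649 = 410774373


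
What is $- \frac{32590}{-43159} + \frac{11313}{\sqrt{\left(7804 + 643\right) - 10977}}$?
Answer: $\frac{32590}{43159} - \frac{11313 i \sqrt{2530}}{2530} \approx 0.75511 - 224.91 i$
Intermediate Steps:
$- \frac{32590}{-43159} + \frac{11313}{\sqrt{\left(7804 + 643\right) - 10977}} = \left(-32590\right) \left(- \frac{1}{43159}\right) + \frac{11313}{\sqrt{8447 - 10977}} = \frac{32590}{43159} + \frac{11313}{\sqrt{-2530}} = \frac{32590}{43159} + \frac{11313}{i \sqrt{2530}} = \frac{32590}{43159} + 11313 \left(- \frac{i \sqrt{2530}}{2530}\right) = \frac{32590}{43159} - \frac{11313 i \sqrt{2530}}{2530}$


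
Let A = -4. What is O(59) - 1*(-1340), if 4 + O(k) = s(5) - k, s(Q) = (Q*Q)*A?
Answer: 1177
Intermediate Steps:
s(Q) = -4*Q² (s(Q) = (Q*Q)*(-4) = Q²*(-4) = -4*Q²)
O(k) = -104 - k (O(k) = -4 + (-4*5² - k) = -4 + (-4*25 - k) = -4 + (-100 - k) = -104 - k)
O(59) - 1*(-1340) = (-104 - 1*59) - 1*(-1340) = (-104 - 59) + 1340 = -163 + 1340 = 1177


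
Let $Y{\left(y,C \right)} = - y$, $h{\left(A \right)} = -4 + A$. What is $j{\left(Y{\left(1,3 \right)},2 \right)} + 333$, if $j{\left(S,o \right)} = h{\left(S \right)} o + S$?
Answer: $322$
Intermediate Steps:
$j{\left(S,o \right)} = S + o \left(-4 + S\right)$ ($j{\left(S,o \right)} = \left(-4 + S\right) o + S = o \left(-4 + S\right) + S = S + o \left(-4 + S\right)$)
$j{\left(Y{\left(1,3 \right)},2 \right)} + 333 = \left(\left(-1\right) 1 + 2 \left(-4 - 1\right)\right) + 333 = \left(-1 + 2 \left(-4 - 1\right)\right) + 333 = \left(-1 + 2 \left(-5\right)\right) + 333 = \left(-1 - 10\right) + 333 = -11 + 333 = 322$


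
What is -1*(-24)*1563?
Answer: 37512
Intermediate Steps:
-1*(-24)*1563 = 24*1563 = 37512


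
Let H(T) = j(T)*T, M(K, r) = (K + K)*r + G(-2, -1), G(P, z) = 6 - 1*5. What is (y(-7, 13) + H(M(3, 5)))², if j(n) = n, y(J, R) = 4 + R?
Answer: 956484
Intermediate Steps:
G(P, z) = 1 (G(P, z) = 6 - 5 = 1)
M(K, r) = 1 + 2*K*r (M(K, r) = (K + K)*r + 1 = (2*K)*r + 1 = 2*K*r + 1 = 1 + 2*K*r)
H(T) = T² (H(T) = T*T = T²)
(y(-7, 13) + H(M(3, 5)))² = ((4 + 13) + (1 + 2*3*5)²)² = (17 + (1 + 30)²)² = (17 + 31²)² = (17 + 961)² = 978² = 956484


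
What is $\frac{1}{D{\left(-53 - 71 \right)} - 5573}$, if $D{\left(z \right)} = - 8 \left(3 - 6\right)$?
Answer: $- \frac{1}{5549} \approx -0.00018021$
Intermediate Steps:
$D{\left(z \right)} = 24$ ($D{\left(z \right)} = \left(-8\right) \left(-3\right) = 24$)
$\frac{1}{D{\left(-53 - 71 \right)} - 5573} = \frac{1}{24 - 5573} = \frac{1}{-5549} = - \frac{1}{5549}$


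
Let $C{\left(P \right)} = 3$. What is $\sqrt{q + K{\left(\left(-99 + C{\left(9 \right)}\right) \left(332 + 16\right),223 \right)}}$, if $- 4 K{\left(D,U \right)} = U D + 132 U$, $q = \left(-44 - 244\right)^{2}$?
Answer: $\sqrt{1938081} \approx 1392.2$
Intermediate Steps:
$q = 82944$ ($q = \left(-288\right)^{2} = 82944$)
$K{\left(D,U \right)} = - 33 U - \frac{D U}{4}$ ($K{\left(D,U \right)} = - \frac{U D + 132 U}{4} = - \frac{D U + 132 U}{4} = - \frac{132 U + D U}{4} = - 33 U - \frac{D U}{4}$)
$\sqrt{q + K{\left(\left(-99 + C{\left(9 \right)}\right) \left(332 + 16\right),223 \right)}} = \sqrt{82944 - \frac{223 \left(132 + \left(-99 + 3\right) \left(332 + 16\right)\right)}{4}} = \sqrt{82944 - \frac{223 \left(132 - 33408\right)}{4}} = \sqrt{82944 - \frac{223}{4} \left(-33276\right)} = \sqrt{82944 + 1855137} = \sqrt{1938081}$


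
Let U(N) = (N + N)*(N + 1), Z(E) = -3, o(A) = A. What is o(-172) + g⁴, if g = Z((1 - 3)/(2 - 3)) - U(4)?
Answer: 3418629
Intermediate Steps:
U(N) = 2*N*(1 + N) (U(N) = (2*N)*(1 + N) = 2*N*(1 + N))
g = -43 (g = -3 - 2*4*(1 + 4) = -3 - 2*4*5 = -3 - 1*40 = -3 - 40 = -43)
o(-172) + g⁴ = -172 + (-43)⁴ = -172 + 3418801 = 3418629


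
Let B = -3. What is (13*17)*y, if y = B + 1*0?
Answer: -663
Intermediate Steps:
y = -3 (y = -3 + 1*0 = -3 + 0 = -3)
(13*17)*y = (13*17)*(-3) = 221*(-3) = -663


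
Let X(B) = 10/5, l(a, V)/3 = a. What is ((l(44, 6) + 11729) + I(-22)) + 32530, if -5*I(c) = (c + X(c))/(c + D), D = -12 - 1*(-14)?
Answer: 221954/5 ≈ 44391.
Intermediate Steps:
l(a, V) = 3*a
X(B) = 2 (X(B) = 10*(⅕) = 2)
D = 2 (D = -12 + 14 = 2)
I(c) = -⅕ (I(c) = -(c + 2)/(5*(c + 2)) = -(2 + c)/(5*(2 + c)) = -⅕*1 = -⅕)
((l(44, 6) + 11729) + I(-22)) + 32530 = ((3*44 + 11729) - ⅕) + 32530 = ((132 + 11729) - ⅕) + 32530 = (11861 - ⅕) + 32530 = 59304/5 + 32530 = 221954/5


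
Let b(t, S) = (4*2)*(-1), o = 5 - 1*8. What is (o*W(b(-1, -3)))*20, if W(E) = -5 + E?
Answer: 780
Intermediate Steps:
o = -3 (o = 5 - 8 = -3)
b(t, S) = -8 (b(t, S) = 8*(-1) = -8)
(o*W(b(-1, -3)))*20 = -3*(-5 - 8)*20 = -3*(-13)*20 = 39*20 = 780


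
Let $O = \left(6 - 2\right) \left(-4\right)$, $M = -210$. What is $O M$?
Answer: $3360$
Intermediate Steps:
$O = -16$ ($O = \left(6 - 2\right) \left(-4\right) = 4 \left(-4\right) = -16$)
$O M = \left(-16\right) \left(-210\right) = 3360$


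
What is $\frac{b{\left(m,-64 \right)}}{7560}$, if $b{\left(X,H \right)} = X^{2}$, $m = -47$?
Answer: $\frac{2209}{7560} \approx 0.2922$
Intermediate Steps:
$\frac{b{\left(m,-64 \right)}}{7560} = \frac{\left(-47\right)^{2}}{7560} = 2209 \cdot \frac{1}{7560} = \frac{2209}{7560}$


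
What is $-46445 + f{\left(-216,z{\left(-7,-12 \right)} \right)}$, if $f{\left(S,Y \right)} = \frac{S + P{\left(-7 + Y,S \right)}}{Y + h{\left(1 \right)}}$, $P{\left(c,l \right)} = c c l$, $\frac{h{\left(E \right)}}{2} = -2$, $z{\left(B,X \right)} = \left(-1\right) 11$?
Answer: $-41765$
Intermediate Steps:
$z{\left(B,X \right)} = -11$
$h{\left(E \right)} = -4$ ($h{\left(E \right)} = 2 \left(-2\right) = -4$)
$P{\left(c,l \right)} = l c^{2}$ ($P{\left(c,l \right)} = c^{2} l = l c^{2}$)
$f{\left(S,Y \right)} = \frac{S + S \left(-7 + Y\right)^{2}}{-4 + Y}$ ($f{\left(S,Y \right)} = \frac{S + S \left(-7 + Y\right)^{2}}{Y - 4} = \frac{S + S \left(-7 + Y\right)^{2}}{-4 + Y}$)
$-46445 + f{\left(-216,z{\left(-7,-12 \right)} \right)} = -46445 - \frac{216 \left(1 + \left(-7 - 11\right)^{2}\right)}{-4 - 11} = -46445 - \frac{216 \left(1 + \left(-18\right)^{2}\right)}{-15} = -46445 - - \frac{72 \left(1 + 324\right)}{5} = -46445 - \left(- \frac{72}{5}\right) 325 = -46445 + 4680 = -41765$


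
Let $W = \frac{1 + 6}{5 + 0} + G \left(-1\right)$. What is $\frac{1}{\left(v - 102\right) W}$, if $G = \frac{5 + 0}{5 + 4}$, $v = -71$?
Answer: $- \frac{45}{6574} \approx -0.0068451$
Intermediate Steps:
$G = \frac{5}{9} \approx 0.55556$
$W = \frac{38}{45}$ ($W = \frac{1 + 6}{5 + 0} + \frac{5}{9} \left(-1\right) = \frac{7}{5} - \frac{5}{9} = \frac{38}{45} \approx 0.84444$)
$\frac{1}{\left(v - 102\right) W} = \frac{1}{\left(-71 - 102\right) \frac{38}{45}} = \frac{1}{\left(-173\right) \frac{38}{45}} = \frac{1}{- \frac{6574}{45}} = - \frac{45}{6574}$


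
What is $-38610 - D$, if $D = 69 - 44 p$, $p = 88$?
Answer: $-34807$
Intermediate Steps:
$D = -3803$ ($D = 69 - 3872 = -3803$)
$-38610 - D = -38610 - -3803 = -38610 + 3803 = -34807$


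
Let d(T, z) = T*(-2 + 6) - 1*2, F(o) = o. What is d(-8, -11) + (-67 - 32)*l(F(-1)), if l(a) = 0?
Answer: -34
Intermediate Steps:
d(T, z) = -2 + 4*T (d(T, z) = T*4 - 2 = 4*T - 2 = -2 + 4*T)
d(-8, -11) + (-67 - 32)*l(F(-1)) = (-2 + 4*(-8)) + (-67 - 32)*0 = (-2 - 32) - 99*0 = -34 + 0 = -34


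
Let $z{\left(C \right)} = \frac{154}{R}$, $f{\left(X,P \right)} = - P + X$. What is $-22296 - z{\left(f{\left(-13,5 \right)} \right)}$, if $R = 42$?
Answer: $- \frac{66899}{3} \approx -22300.0$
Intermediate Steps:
$f{\left(X,P \right)} = X - P$
$z{\left(C \right)} = \frac{11}{3}$ ($z{\left(C \right)} = \frac{154}{42} = 154 \cdot \frac{1}{42} = \frac{11}{3}$)
$-22296 - z{\left(f{\left(-13,5 \right)} \right)} = -22296 - \frac{11}{3} = - \frac{66899}{3}$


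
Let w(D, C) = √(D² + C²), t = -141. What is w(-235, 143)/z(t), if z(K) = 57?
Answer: √75674/57 ≈ 4.8261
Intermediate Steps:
w(D, C) = √(C² + D²)
w(-235, 143)/z(t) = √(143² + (-235)²)/57 = √(20449 + 55225)*(1/57) = √75674*(1/57) = √75674/57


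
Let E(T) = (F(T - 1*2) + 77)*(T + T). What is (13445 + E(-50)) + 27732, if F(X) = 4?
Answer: 33077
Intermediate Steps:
E(T) = 162*T (E(T) = (4 + 77)*(T + T) = 81*(2*T) = 162*T)
(13445 + E(-50)) + 27732 = (13445 + 162*(-50)) + 27732 = (13445 - 8100) + 27732 = 5345 + 27732 = 33077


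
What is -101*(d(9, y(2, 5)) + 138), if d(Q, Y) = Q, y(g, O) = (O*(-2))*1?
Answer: -14847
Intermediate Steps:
y(g, O) = -2*O (y(g, O) = -2*O*1 = -2*O)
-101*(d(9, y(2, 5)) + 138) = -101*(9 + 138) = -101*147 = -14847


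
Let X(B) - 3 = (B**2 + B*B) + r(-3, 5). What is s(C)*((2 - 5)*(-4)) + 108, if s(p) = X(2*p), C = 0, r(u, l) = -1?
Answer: 132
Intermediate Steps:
X(B) = 2 + 2*B**2 (X(B) = 3 + ((B**2 + B*B) - 1) = 3 + ((B**2 + B**2) - 1) = 3 + (2*B**2 - 1) = 3 + (-1 + 2*B**2) = 2 + 2*B**2)
s(p) = 2 + 8*p**2 (s(p) = 2 + 2*(2*p)**2 = 2 + 2*(4*p**2) = 2 + 8*p**2)
s(C)*((2 - 5)*(-4)) + 108 = (2 + 8*0**2)*((2 - 5)*(-4)) + 108 = (2 + 8*0)*(-3*(-4)) + 108 = (2 + 0)*12 + 108 = 2*12 + 108 = 24 + 108 = 132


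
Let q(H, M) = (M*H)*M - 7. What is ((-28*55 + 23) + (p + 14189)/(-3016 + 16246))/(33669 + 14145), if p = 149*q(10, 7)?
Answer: -1427411/45184230 ≈ -0.031591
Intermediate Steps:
q(H, M) = -7 + H*M**2 (q(H, M) = (H*M)*M - 7 = H*M**2 - 7 = -7 + H*M**2)
p = 71967 (p = 149*(-7 + 10*7**2) = 149*(-7 + 10*49) = 149*(-7 + 490) = 149*483 = 71967)
((-28*55 + 23) + (p + 14189)/(-3016 + 16246))/(33669 + 14145) = ((-28*55 + 23) + (71967 + 14189)/(-3016 + 16246))/(33669 + 14145) = ((-1540 + 23) + 86156/13230)/47814 = (-1517 + 86156*(1/13230))*(1/47814) = (-1517 + 6154/945)*(1/47814) = -1427411/945*1/47814 = -1427411/45184230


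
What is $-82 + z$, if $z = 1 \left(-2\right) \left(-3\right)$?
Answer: $-76$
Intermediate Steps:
$z = 6$ ($z = \left(-2\right) \left(-3\right) = 6$)
$-82 + z = -82 + 6 = -76$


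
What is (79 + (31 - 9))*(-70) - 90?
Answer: -7160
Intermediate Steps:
(79 + (31 - 9))*(-70) - 90 = (79 + 22)*(-70) - 90 = 101*(-70) - 90 = -7070 - 90 = -7160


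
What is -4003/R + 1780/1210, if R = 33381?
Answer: 5457455/4039101 ≈ 1.3512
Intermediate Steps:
-4003/R + 1780/1210 = -4003/33381 + 1780/1210 = -4003*1/33381 + 1780*(1/1210) = -4003/33381 + 178/121 = 5457455/4039101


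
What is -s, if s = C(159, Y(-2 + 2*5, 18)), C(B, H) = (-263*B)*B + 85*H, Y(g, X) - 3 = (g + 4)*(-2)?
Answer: 6650688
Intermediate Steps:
Y(g, X) = -5 - 2*g (Y(g, X) = 3 + (g + 4)*(-2) = 3 + (4 + g)*(-2) = 3 + (-8 - 2*g) = -5 - 2*g)
C(B, H) = -263*B² + 85*H
s = -6650688 (s = -263*159² + 85*(-5 - 2*(-2 + 2*5)) = -263*25281 + 85*(-5 - 2*(-2 + 10)) = -6648903 + 85*(-5 - 2*8) = -6648903 + 85*(-5 - 16) = -6648903 + 85*(-21) = -6648903 - 1785 = -6650688)
-s = -1*(-6650688) = 6650688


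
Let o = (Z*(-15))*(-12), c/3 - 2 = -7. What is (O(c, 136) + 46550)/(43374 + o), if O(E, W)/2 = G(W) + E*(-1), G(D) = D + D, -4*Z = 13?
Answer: 924/839 ≈ 1.1013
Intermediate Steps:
Z = -13/4 (Z = -¼*13 = -13/4 ≈ -3.2500)
G(D) = 2*D
c = -15 (c = 6 + 3*(-7) = 6 - 21 = -15)
O(E, W) = -2*E + 4*W (O(E, W) = 2*(2*W + E*(-1)) = 2*(2*W - E) = 2*(-E + 2*W) = -2*E + 4*W)
o = -585 (o = -13/4*(-15)*(-12) = (195/4)*(-12) = -585)
(O(c, 136) + 46550)/(43374 + o) = ((-2*(-15) + 4*136) + 46550)/(43374 - 585) = ((30 + 544) + 46550)/42789 = (574 + 46550)*(1/42789) = 47124*(1/42789) = 924/839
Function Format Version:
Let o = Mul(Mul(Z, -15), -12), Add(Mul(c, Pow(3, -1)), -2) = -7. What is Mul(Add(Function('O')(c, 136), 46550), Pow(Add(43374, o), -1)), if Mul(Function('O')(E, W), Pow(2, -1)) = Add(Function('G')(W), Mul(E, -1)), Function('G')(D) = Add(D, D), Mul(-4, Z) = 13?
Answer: Rational(924, 839) ≈ 1.1013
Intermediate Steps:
Z = Rational(-13, 4) (Z = Mul(Rational(-1, 4), 13) = Rational(-13, 4) ≈ -3.2500)
Function('G')(D) = Mul(2, D)
c = -15 (c = Add(6, Mul(3, -7)) = Add(6, -21) = -15)
Function('O')(E, W) = Add(Mul(-2, E), Mul(4, W)) (Function('O')(E, W) = Mul(2, Add(Mul(2, W), Mul(E, -1))) = Mul(2, Add(Mul(2, W), Mul(-1, E))) = Mul(2, Add(Mul(-1, E), Mul(2, W))) = Add(Mul(-2, E), Mul(4, W)))
o = -585 (o = Mul(Mul(Rational(-13, 4), -15), -12) = Mul(Rational(195, 4), -12) = -585)
Mul(Add(Function('O')(c, 136), 46550), Pow(Add(43374, o), -1)) = Mul(Add(Add(Mul(-2, -15), Mul(4, 136)), 46550), Pow(Add(43374, -585), -1)) = Mul(Add(Add(30, 544), 46550), Pow(42789, -1)) = Mul(Add(574, 46550), Rational(1, 42789)) = Mul(47124, Rational(1, 42789)) = Rational(924, 839)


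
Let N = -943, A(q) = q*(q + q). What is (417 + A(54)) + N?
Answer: 5306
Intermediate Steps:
A(q) = 2*q² (A(q) = q*(2*q) = 2*q²)
(417 + A(54)) + N = (417 + 2*54²) - 943 = (417 + 2*2916) - 943 = (417 + 5832) - 943 = 6249 - 943 = 5306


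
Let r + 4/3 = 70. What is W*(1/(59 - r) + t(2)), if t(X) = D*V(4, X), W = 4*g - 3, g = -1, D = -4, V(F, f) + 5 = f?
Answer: -2415/29 ≈ -83.276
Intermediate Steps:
r = 206/3 (r = -4/3 + 70 = 206/3 ≈ 68.667)
V(F, f) = -5 + f
W = -7 (W = 4*(-1) - 3 = -4 - 3 = -7)
t(X) = 20 - 4*X (t(X) = -4*(-5 + X) = 20 - 4*X)
W*(1/(59 - r) + t(2)) = -7*(1/(59 - 1*206/3) + (20 - 4*2)) = -7*(1/(59 - 206/3) + (20 - 8)) = -7*(1/(-29/3) + 12) = -7*(-3/29 + 12) = -7*345/29 = -2415/29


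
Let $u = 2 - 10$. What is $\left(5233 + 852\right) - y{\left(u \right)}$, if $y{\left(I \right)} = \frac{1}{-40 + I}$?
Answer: $\frac{292081}{48} \approx 6085.0$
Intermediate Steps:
$u = -8$ ($u = 2 - 10 = -8$)
$\left(5233 + 852\right) - y{\left(u \right)} = \left(5233 + 852\right) - \frac{1}{-40 - 8} = 6085 - \frac{1}{-48} = 6085 - - \frac{1}{48} = 6085 + \frac{1}{48} = \frac{292081}{48}$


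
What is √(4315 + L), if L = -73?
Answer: √4242 ≈ 65.131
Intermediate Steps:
√(4315 + L) = √(4315 - 73) = √4242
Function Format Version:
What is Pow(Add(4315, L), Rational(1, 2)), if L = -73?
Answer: Pow(4242, Rational(1, 2)) ≈ 65.131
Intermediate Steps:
Pow(Add(4315, L), Rational(1, 2)) = Pow(Add(4315, -73), Rational(1, 2)) = Pow(4242, Rational(1, 2))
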